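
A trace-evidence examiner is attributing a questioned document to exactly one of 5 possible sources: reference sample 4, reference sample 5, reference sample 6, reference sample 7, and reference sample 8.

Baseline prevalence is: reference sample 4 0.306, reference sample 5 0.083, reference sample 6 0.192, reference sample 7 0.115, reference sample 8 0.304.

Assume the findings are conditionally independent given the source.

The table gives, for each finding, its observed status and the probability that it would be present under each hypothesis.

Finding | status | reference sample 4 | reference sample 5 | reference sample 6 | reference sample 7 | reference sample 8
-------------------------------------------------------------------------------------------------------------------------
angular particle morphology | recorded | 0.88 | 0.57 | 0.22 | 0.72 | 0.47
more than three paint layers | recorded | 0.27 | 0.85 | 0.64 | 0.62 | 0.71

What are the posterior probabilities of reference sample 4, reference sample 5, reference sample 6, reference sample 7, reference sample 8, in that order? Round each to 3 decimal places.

For each hypothesis, the unnormalized posterior weight is prior × product of the finding likelihoods:
  reference sample 4: 0.306 × 0.88 × 0.27 = 0.072706
  reference sample 5: 0.083 × 0.57 × 0.85 = 0.040213
  reference sample 6: 0.192 × 0.22 × 0.64 = 0.027034
  reference sample 7: 0.115 × 0.72 × 0.62 = 0.051336
  reference sample 8: 0.304 × 0.47 × 0.71 = 0.10144
The unnormalized weights sum to 0.29273.
P(reference sample 4 | evidence) = 0.072706 / 0.29273 ≈ 0.248
P(reference sample 5 | evidence) = 0.040213 / 0.29273 ≈ 0.137
P(reference sample 6 | evidence) = 0.027034 / 0.29273 ≈ 0.092
P(reference sample 7 | evidence) = 0.051336 / 0.29273 ≈ 0.175
P(reference sample 8 | evidence) = 0.10144 / 0.29273 ≈ 0.347

0.248, 0.137, 0.092, 0.175, 0.347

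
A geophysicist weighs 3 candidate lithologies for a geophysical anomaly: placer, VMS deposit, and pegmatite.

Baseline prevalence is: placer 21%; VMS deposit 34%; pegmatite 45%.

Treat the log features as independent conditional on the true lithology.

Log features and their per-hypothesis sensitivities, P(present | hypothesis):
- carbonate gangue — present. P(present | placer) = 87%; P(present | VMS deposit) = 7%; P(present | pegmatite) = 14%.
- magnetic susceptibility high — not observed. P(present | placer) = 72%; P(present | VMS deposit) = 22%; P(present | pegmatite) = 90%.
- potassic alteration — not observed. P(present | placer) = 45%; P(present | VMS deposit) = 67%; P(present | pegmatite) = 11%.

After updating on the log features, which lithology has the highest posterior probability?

By Bayes' rule with conditional independence, the unnormalized weight for each hypothesis is prior × ∏ likelihoods (using 1 − P(present | H) for each absent log feature):
  placer: 0.21 × 0.87 × (1 − 0.72) × (1 − 0.45) = 0.028136
  VMS deposit: 0.34 × 0.07 × (1 − 0.22) × (1 − 0.67) = 0.0061261
  pegmatite: 0.45 × 0.14 × (1 − 0.90) × (1 − 0.11) = 0.005607
The unnormalized weights sum to 0.039869.
P(placer | evidence) ≈ 0.028136 / 0.039869 ≈ 0.706
P(VMS deposit | evidence) ≈ 0.0061261 / 0.039869 ≈ 0.154
P(pegmatite | evidence) ≈ 0.005607 / 0.039869 ≈ 0.141
The largest is 0.706, so placer is most probable.

placer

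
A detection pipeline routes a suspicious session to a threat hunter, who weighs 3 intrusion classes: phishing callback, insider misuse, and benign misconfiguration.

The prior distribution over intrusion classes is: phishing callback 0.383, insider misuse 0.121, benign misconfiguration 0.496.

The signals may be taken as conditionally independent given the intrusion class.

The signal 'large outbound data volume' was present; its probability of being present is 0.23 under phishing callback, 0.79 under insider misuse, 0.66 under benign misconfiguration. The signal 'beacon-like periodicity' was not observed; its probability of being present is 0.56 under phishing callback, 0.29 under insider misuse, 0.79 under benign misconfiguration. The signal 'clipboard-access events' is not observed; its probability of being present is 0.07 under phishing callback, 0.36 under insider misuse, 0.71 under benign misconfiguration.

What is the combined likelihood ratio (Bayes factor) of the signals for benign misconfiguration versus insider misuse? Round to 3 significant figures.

Joint likelihood of the signal pattern under each hypothesis (using 1 − P(present | H) for each absent signal):
  benign misconfiguration: 0.66 × (1 − 0.79) × (1 − 0.71) = 0.040194
  insider misuse: 0.79 × (1 − 0.29) × (1 − 0.36) = 0.35898
Bayes factor = 0.040194 / 0.35898 ≈ 0.112

0.112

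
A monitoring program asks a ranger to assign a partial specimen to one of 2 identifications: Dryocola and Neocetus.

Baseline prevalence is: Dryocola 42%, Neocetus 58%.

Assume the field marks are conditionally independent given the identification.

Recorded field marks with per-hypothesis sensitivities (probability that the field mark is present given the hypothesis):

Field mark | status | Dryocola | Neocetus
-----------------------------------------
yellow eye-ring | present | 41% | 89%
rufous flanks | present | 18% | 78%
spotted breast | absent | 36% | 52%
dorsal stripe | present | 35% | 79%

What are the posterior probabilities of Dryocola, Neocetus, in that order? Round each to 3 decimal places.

Multiply each prior by the joint likelihood of the field mark pattern (using 1 − P(present | H) for each absent field mark):
  Dryocola: 0.42 × 0.41 × 0.18 × (1 − 0.36) × 0.35 = 0.0069431
  Neocetus: 0.58 × 0.89 × 0.78 × (1 − 0.52) × 0.79 = 0.15268
Normalizing constant Z = 0.0069431 + 0.15268 = 0.15962.
P(Dryocola | evidence) = 0.0069431 / 0.15962 ≈ 0.043
P(Neocetus | evidence) = 0.15268 / 0.15962 ≈ 0.957

0.043, 0.957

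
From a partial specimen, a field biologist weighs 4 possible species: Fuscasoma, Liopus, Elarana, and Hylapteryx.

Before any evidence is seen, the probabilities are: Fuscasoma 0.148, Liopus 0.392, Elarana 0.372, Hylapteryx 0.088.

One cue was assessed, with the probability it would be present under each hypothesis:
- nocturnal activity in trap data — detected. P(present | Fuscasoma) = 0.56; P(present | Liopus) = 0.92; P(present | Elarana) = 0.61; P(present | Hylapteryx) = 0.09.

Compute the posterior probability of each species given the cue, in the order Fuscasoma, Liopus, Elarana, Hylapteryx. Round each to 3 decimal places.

0.122, 0.532, 0.335, 0.012

For each hypothesis, the unnormalized posterior weight is prior × likelihood:
  Fuscasoma: 0.148 × 0.56 = 0.08288
  Liopus: 0.392 × 0.92 = 0.36064
  Elarana: 0.372 × 0.61 = 0.22692
  Hylapteryx: 0.088 × 0.09 = 0.00792
Normalizing constant Z = 0.08288 + 0.36064 + 0.22692 + 0.00792 = 0.67836.
P(Fuscasoma | evidence) = 0.08288 / 0.67836 ≈ 0.122
P(Liopus | evidence) = 0.36064 / 0.67836 ≈ 0.532
P(Elarana | evidence) = 0.22692 / 0.67836 ≈ 0.335
P(Hylapteryx | evidence) = 0.00792 / 0.67836 ≈ 0.012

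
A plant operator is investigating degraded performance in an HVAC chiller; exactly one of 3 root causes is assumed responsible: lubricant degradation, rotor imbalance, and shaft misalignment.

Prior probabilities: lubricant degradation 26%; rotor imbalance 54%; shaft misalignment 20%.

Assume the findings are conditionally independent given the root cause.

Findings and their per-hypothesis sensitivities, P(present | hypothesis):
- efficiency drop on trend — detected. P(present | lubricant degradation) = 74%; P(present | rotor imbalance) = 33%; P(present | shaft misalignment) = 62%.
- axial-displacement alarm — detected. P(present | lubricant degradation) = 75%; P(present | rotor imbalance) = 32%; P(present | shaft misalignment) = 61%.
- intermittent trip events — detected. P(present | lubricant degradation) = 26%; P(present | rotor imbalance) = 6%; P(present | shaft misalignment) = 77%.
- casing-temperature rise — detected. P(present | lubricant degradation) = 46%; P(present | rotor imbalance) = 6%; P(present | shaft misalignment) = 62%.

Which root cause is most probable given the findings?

Multiply each prior by the joint likelihood of the evidence pattern:
  lubricant degradation: 0.26 × 0.74 × 0.75 × 0.26 × 0.46 = 0.017258
  rotor imbalance: 0.54 × 0.33 × 0.32 × 0.06 × 0.06 = 0.00020529
  shaft misalignment: 0.20 × 0.62 × 0.61 × 0.77 × 0.62 = 0.036111
Normalizing constant Z = 0.017258 + 0.00020529 + 0.036111 = 0.053574.
P(lubricant degradation | evidence) ≈ 0.017258 / 0.053574 ≈ 0.322
P(rotor imbalance | evidence) ≈ 0.00020529 / 0.053574 ≈ 0.004
P(shaft misalignment | evidence) ≈ 0.036111 / 0.053574 ≈ 0.674
The largest is 0.674, so shaft misalignment is most probable.

shaft misalignment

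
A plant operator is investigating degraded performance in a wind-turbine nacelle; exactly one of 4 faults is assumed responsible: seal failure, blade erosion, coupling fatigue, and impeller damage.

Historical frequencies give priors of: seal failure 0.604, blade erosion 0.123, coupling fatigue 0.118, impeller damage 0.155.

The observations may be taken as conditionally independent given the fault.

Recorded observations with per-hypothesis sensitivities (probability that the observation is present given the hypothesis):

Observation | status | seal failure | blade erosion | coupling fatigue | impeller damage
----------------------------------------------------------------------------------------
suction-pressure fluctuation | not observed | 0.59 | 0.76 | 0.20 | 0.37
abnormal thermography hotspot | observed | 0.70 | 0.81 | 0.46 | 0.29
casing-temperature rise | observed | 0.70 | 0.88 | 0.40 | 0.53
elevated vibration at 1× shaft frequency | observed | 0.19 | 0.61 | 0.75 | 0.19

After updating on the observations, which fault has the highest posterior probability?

Multiply each prior by the joint likelihood of the evidence pattern (using 1 − P(present | H) for each absent observation):
  seal failure: 0.604 × (1 − 0.59) × 0.70 × 0.70 × 0.19 = 0.023055
  blade erosion: 0.123 × (1 − 0.76) × 0.81 × 0.88 × 0.61 = 0.012836
  coupling fatigue: 0.118 × (1 − 0.20) × 0.46 × 0.40 × 0.75 = 0.013027
  impeller damage: 0.155 × (1 − 0.37) × 0.29 × 0.53 × 0.19 = 0.0028517
The unnormalized weights sum to 0.05177.
P(seal failure | evidence) ≈ 0.023055 / 0.05177 ≈ 0.445
P(blade erosion | evidence) ≈ 0.012836 / 0.05177 ≈ 0.248
P(coupling fatigue | evidence) ≈ 0.013027 / 0.05177 ≈ 0.252
P(impeller damage | evidence) ≈ 0.0028517 / 0.05177 ≈ 0.055
The largest is 0.445, so seal failure is most probable.

seal failure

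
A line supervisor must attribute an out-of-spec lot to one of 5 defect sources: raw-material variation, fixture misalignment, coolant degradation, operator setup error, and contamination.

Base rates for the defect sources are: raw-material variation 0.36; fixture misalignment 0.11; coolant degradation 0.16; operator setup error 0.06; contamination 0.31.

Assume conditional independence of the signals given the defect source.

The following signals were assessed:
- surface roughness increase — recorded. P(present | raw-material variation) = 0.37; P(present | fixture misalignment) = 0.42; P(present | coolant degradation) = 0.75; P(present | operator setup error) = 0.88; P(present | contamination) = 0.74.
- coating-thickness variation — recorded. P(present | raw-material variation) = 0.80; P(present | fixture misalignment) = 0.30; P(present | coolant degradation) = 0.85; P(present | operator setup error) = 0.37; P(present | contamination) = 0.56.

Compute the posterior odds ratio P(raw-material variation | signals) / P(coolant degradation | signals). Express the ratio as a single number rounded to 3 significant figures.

1.04

The normalizing constant cancels in an odds ratio, so compute prior × likelihood for the two hypotheses only:
  raw-material variation: 0.36 × 0.37 × 0.80 = 0.10656
  coolant degradation: 0.16 × 0.75 × 0.85 = 0.102
Posterior odds = 0.10656 / 0.102 ≈ 1.04.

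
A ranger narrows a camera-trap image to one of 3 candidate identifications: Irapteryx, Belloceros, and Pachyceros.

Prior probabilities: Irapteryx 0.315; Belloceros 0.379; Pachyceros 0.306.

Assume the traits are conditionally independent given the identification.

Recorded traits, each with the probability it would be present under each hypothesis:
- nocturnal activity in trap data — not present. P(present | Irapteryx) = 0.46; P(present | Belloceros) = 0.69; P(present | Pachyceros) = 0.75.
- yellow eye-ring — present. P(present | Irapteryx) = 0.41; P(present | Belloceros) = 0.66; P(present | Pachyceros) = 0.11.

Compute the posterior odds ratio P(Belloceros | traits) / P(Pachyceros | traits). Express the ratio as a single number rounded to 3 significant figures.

The normalizing constant cancels in an odds ratio, so compute prior × likelihood for the two hypotheses only (using 1 − P(present | H) for each absent trait):
  Belloceros: 0.379 × (1 − 0.69) × 0.66 = 0.077543
  Pachyceros: 0.306 × (1 − 0.75) × 0.11 = 0.008415
Posterior odds = 0.077543 / 0.008415 ≈ 9.21.

9.21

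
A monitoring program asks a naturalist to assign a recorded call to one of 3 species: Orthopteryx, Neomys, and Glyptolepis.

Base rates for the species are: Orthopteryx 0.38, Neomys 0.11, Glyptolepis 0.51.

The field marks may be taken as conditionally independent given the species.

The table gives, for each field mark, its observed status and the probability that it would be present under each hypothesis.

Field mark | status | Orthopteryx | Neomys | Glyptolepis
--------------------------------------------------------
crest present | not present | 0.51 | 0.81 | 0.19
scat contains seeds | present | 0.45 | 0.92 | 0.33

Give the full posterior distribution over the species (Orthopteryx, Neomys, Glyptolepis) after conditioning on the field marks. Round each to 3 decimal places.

For each hypothesis, the unnormalized posterior weight is prior × product of the field mark likelihoods (using 1 − P(present | H) for each absent field mark):
  Orthopteryx: 0.38 × (1 − 0.51) × 0.45 = 0.08379
  Neomys: 0.11 × (1 − 0.81) × 0.92 = 0.019228
  Glyptolepis: 0.51 × (1 − 0.19) × 0.33 = 0.13632
Normalizing constant Z = 0.08379 + 0.019228 + 0.13632 = 0.23934.
P(Orthopteryx | evidence) = 0.08379 / 0.23934 ≈ 0.350
P(Neomys | evidence) = 0.019228 / 0.23934 ≈ 0.080
P(Glyptolepis | evidence) = 0.13632 / 0.23934 ≈ 0.570

0.350, 0.080, 0.570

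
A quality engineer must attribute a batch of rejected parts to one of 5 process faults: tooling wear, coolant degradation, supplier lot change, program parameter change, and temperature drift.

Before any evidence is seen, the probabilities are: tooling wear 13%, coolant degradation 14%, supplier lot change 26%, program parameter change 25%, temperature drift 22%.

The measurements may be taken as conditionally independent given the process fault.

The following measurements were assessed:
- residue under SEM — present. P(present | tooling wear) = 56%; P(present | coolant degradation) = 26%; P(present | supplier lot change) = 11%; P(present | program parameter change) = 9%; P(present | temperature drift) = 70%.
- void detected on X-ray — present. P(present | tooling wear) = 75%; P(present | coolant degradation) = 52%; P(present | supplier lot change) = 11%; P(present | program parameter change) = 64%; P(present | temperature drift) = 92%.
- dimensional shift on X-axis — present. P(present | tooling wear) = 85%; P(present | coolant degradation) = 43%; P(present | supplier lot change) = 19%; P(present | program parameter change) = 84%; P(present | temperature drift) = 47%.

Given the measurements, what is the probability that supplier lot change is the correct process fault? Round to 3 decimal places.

0.004

By Bayes' rule with conditional independence, the unnormalized weight for each hypothesis is prior × ∏ likelihoods:
  tooling wear: 0.13 × 0.56 × 0.75 × 0.85 = 0.04641
  coolant degradation: 0.14 × 0.26 × 0.52 × 0.43 = 0.008139
  supplier lot change: 0.26 × 0.11 × 0.11 × 0.19 = 0.00059774
  program parameter change: 0.25 × 0.09 × 0.64 × 0.84 = 0.012096
  temperature drift: 0.22 × 0.70 × 0.92 × 0.47 = 0.06659
The unnormalized weights sum to 0.13383.
P(supplier lot change | evidence) = 0.00059774 / 0.13383 ≈ 0.004.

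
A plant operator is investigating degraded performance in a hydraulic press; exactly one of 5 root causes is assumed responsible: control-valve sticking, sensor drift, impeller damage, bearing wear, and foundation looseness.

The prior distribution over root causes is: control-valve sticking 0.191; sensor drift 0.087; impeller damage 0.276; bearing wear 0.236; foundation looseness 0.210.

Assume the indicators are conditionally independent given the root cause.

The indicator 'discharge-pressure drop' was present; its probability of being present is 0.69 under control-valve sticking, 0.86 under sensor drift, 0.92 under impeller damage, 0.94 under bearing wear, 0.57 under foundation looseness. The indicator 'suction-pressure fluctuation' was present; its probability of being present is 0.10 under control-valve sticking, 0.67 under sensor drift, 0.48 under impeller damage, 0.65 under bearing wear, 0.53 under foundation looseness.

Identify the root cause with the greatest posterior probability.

bearing wear

Multiply each prior by the joint likelihood of the indicator pattern:
  control-valve sticking: 0.191 × 0.69 × 0.10 = 0.013179
  sensor drift: 0.087 × 0.86 × 0.67 = 0.050129
  impeller damage: 0.276 × 0.92 × 0.48 = 0.12188
  bearing wear: 0.236 × 0.94 × 0.65 = 0.1442
  foundation looseness: 0.210 × 0.57 × 0.53 = 0.063441
The unnormalized weights sum to 0.39283.
P(control-valve sticking | evidence) ≈ 0.013179 / 0.39283 ≈ 0.034
P(sensor drift | evidence) ≈ 0.050129 / 0.39283 ≈ 0.128
P(impeller damage | evidence) ≈ 0.12188 / 0.39283 ≈ 0.310
P(bearing wear | evidence) ≈ 0.1442 / 0.39283 ≈ 0.367
P(foundation looseness | evidence) ≈ 0.063441 / 0.39283 ≈ 0.161
The largest is 0.367, so bearing wear is most probable.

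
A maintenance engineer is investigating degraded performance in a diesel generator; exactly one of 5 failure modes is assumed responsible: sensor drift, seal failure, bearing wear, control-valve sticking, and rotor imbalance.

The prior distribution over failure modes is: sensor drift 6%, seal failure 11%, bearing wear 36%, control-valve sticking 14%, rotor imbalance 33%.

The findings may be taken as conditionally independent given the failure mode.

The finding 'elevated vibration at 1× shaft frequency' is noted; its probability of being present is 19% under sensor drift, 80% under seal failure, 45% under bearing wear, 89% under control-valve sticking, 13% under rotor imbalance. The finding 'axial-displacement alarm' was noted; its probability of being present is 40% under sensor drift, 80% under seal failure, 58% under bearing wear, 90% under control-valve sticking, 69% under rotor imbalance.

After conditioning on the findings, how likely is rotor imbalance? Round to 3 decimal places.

Multiply each prior by the joint likelihood of the evidence pattern:
  sensor drift: 0.06 × 0.19 × 0.40 = 0.00456
  seal failure: 0.11 × 0.80 × 0.80 = 0.0704
  bearing wear: 0.36 × 0.45 × 0.58 = 0.09396
  control-valve sticking: 0.14 × 0.89 × 0.90 = 0.11214
  rotor imbalance: 0.33 × 0.13 × 0.69 = 0.029601
Normalizing constant Z = 0.00456 + 0.0704 + 0.09396 + 0.11214 + 0.029601 = 0.31066.
P(rotor imbalance | evidence) = 0.029601 / 0.31066 ≈ 0.095.

0.095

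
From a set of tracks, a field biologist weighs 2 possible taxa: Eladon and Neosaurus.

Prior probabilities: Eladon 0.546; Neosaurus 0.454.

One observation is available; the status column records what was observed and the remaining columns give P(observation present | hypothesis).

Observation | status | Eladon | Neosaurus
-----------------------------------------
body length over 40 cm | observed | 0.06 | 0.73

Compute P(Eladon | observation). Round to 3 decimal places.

0.090

Multiply each prior by the likelihood of the observation:
  Eladon: 0.546 × 0.06 = 0.03276
  Neosaurus: 0.454 × 0.73 = 0.33142
The unnormalized weights sum to 0.36418.
P(Eladon | evidence) = 0.03276 / 0.36418 ≈ 0.090.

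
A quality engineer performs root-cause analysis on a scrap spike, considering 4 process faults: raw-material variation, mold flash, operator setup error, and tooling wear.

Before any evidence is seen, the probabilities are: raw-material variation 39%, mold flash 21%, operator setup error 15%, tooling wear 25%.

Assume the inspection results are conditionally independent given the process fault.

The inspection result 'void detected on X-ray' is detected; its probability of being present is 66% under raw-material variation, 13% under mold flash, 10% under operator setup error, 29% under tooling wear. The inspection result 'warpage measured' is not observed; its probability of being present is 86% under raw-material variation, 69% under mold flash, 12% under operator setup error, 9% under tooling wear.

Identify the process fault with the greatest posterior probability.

tooling wear

By Bayes' rule with conditional independence, the unnormalized weight for each hypothesis is prior × ∏ likelihoods (using 1 − P(present | H) for each absent inspection result):
  raw-material variation: 0.39 × 0.66 × (1 − 0.86) = 0.036036
  mold flash: 0.21 × 0.13 × (1 − 0.69) = 0.008463
  operator setup error: 0.15 × 0.10 × (1 − 0.12) = 0.0132
  tooling wear: 0.25 × 0.29 × (1 − 0.09) = 0.065975
Marginal likelihood of the evidence = 0.12367.
P(raw-material variation | evidence) ≈ 0.036036 / 0.12367 ≈ 0.291
P(mold flash | evidence) ≈ 0.008463 / 0.12367 ≈ 0.068
P(operator setup error | evidence) ≈ 0.0132 / 0.12367 ≈ 0.107
P(tooling wear | evidence) ≈ 0.065975 / 0.12367 ≈ 0.533
The largest is 0.533, so tooling wear is most probable.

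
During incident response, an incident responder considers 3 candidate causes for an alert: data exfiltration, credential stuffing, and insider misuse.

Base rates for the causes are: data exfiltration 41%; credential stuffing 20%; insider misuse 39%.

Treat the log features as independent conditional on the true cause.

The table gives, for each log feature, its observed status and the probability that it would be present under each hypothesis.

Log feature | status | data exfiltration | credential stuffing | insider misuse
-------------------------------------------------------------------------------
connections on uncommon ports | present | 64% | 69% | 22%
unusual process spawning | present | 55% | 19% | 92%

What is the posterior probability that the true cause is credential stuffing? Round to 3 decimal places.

0.105

By Bayes' rule with conditional independence, the unnormalized weight for each hypothesis is prior × ∏ likelihoods:
  data exfiltration: 0.41 × 0.64 × 0.55 = 0.14432
  credential stuffing: 0.20 × 0.69 × 0.19 = 0.02622
  insider misuse: 0.39 × 0.22 × 0.92 = 0.078936
Normalizing constant Z = 0.14432 + 0.02622 + 0.078936 = 0.24948.
P(credential stuffing | evidence) = 0.02622 / 0.24948 ≈ 0.105.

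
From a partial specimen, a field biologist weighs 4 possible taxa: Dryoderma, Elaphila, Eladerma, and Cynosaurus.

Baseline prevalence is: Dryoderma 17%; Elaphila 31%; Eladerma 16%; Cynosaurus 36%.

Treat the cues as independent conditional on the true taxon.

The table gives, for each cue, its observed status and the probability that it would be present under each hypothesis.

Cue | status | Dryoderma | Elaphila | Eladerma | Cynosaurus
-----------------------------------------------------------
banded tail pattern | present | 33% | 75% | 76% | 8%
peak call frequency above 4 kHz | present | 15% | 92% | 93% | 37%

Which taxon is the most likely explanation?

Multiply each prior by the joint likelihood of the cue pattern:
  Dryoderma: 0.17 × 0.33 × 0.15 = 0.008415
  Elaphila: 0.31 × 0.75 × 0.92 = 0.2139
  Eladerma: 0.16 × 0.76 × 0.93 = 0.11309
  Cynosaurus: 0.36 × 0.08 × 0.37 = 0.010656
The unnormalized weights sum to 0.34606.
P(Dryoderma | evidence) ≈ 0.008415 / 0.34606 ≈ 0.024
P(Elaphila | evidence) ≈ 0.2139 / 0.34606 ≈ 0.618
P(Eladerma | evidence) ≈ 0.11309 / 0.34606 ≈ 0.327
P(Cynosaurus | evidence) ≈ 0.010656 / 0.34606 ≈ 0.031
The largest is 0.618, so Elaphila is most probable.

Elaphila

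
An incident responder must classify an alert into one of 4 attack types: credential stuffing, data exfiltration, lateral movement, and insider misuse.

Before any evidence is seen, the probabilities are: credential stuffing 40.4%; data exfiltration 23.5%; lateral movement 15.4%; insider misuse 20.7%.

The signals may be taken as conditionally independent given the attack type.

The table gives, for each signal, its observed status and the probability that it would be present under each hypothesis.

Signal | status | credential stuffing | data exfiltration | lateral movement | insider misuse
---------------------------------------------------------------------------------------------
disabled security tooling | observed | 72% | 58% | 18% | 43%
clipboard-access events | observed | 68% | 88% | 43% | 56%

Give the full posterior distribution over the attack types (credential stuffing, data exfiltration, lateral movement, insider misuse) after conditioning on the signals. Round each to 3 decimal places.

By Bayes' rule with conditional independence, the unnormalized weight for each hypothesis is prior × ∏ likelihoods:
  credential stuffing: 0.404 × 0.72 × 0.68 = 0.1978
  data exfiltration: 0.235 × 0.58 × 0.88 = 0.11994
  lateral movement: 0.154 × 0.18 × 0.43 = 0.01192
  insider misuse: 0.207 × 0.43 × 0.56 = 0.049846
Marginal likelihood of the evidence = 0.37951.
P(credential stuffing | evidence) = 0.1978 / 0.37951 ≈ 0.521
P(data exfiltration | evidence) = 0.11994 / 0.37951 ≈ 0.316
P(lateral movement | evidence) = 0.01192 / 0.37951 ≈ 0.031
P(insider misuse | evidence) = 0.049846 / 0.37951 ≈ 0.131

0.521, 0.316, 0.031, 0.131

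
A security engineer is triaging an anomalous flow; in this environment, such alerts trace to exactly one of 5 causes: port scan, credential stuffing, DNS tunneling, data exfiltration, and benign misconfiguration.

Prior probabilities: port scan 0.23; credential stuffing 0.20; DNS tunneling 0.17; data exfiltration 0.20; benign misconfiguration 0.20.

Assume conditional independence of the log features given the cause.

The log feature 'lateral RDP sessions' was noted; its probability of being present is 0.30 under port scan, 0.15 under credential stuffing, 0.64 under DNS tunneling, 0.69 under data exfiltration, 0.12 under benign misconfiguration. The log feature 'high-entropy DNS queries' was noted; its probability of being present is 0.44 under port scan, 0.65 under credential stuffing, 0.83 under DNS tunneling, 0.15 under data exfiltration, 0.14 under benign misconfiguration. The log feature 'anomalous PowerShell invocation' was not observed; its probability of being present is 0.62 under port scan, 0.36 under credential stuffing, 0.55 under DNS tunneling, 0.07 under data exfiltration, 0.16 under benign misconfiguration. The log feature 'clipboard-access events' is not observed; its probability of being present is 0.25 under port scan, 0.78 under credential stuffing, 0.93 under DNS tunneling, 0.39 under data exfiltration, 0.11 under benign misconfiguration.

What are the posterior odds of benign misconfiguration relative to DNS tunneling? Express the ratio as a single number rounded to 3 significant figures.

Posterior odds equal prior odds times the likelihood ratio; only the two competing hypotheses matter (using 1 − P(present | H) for each absent log feature).
  benign misconfiguration: 0.20 × 0.12 × 0.14 × (1 − 0.16) × (1 − 0.11) = 0.0025119
  DNS tunneling: 0.17 × 0.64 × 0.83 × (1 − 0.55) × (1 − 0.93) = 0.0028446
Odds(benign misconfiguration : DNS tunneling) = 0.0025119 / 0.0028446 ≈ 0.883.

0.883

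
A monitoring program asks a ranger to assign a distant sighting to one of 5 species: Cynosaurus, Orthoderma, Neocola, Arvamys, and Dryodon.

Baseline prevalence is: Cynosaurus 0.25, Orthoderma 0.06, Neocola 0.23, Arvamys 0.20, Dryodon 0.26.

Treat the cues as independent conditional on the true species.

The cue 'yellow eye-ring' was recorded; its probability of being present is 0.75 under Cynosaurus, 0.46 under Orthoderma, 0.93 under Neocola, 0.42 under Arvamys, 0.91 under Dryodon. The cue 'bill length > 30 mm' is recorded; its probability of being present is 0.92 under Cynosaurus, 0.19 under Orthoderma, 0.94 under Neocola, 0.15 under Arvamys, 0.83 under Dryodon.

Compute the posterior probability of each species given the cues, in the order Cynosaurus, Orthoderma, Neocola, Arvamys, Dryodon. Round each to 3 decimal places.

Multiply each prior by the joint likelihood of the cue pattern:
  Cynosaurus: 0.25 × 0.75 × 0.92 = 0.1725
  Orthoderma: 0.06 × 0.46 × 0.19 = 0.005244
  Neocola: 0.23 × 0.93 × 0.94 = 0.20107
  Arvamys: 0.20 × 0.42 × 0.15 = 0.0126
  Dryodon: 0.26 × 0.91 × 0.83 = 0.19638
Normalizing constant Z = 0.1725 + 0.005244 + 0.20107 + 0.0126 + 0.19638 = 0.58779.
P(Cynosaurus | evidence) = 0.1725 / 0.58779 ≈ 0.293
P(Orthoderma | evidence) = 0.005244 / 0.58779 ≈ 0.009
P(Neocola | evidence) = 0.20107 / 0.58779 ≈ 0.342
P(Arvamys | evidence) = 0.0126 / 0.58779 ≈ 0.021
P(Dryodon | evidence) = 0.19638 / 0.58779 ≈ 0.334

0.293, 0.009, 0.342, 0.021, 0.334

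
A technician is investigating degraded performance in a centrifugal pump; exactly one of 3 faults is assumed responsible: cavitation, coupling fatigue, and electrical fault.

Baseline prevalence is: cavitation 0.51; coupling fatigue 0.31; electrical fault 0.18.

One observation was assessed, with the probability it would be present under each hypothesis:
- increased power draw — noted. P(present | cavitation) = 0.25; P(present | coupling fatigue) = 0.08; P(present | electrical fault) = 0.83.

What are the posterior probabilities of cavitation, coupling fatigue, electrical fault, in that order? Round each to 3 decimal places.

0.423, 0.082, 0.495

For each hypothesis, the unnormalized posterior weight is prior × likelihood:
  cavitation: 0.51 × 0.25 = 0.1275
  coupling fatigue: 0.31 × 0.08 = 0.0248
  electrical fault: 0.18 × 0.83 = 0.1494
Marginal likelihood of the evidence = 0.3017.
P(cavitation | evidence) = 0.1275 / 0.3017 ≈ 0.423
P(coupling fatigue | evidence) = 0.0248 / 0.3017 ≈ 0.082
P(electrical fault | evidence) = 0.1494 / 0.3017 ≈ 0.495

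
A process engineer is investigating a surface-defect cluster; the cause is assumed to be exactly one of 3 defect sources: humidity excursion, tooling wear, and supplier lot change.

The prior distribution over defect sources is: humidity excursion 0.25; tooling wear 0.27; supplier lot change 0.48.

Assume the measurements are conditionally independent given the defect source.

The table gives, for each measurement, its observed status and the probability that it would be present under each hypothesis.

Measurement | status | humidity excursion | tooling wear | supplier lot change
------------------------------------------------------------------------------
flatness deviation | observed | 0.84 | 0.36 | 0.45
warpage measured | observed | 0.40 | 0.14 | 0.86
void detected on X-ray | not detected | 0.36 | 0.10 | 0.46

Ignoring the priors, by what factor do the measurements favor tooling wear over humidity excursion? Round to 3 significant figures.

Joint likelihood of the measurement pattern under each hypothesis (using 1 − P(present | H) for each absent measurement):
  tooling wear: 0.36 × 0.14 × (1 − 0.10) = 0.04536
  humidity excursion: 0.84 × 0.40 × (1 − 0.36) = 0.21504
Bayes factor = 0.04536 / 0.21504 ≈ 0.211

0.211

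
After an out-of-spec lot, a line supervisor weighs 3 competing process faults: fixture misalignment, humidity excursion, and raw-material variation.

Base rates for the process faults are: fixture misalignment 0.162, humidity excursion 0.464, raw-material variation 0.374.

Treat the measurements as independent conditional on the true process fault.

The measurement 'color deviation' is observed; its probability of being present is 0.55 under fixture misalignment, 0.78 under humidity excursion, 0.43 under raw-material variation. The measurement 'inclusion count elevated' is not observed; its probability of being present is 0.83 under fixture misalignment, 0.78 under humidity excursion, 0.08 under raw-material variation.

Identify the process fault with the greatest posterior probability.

By Bayes' rule with conditional independence, the unnormalized weight for each hypothesis is prior × ∏ likelihoods (using 1 − P(present | H) for each absent measurement):
  fixture misalignment: 0.162 × 0.55 × (1 − 0.83) = 0.015147
  humidity excursion: 0.464 × 0.78 × (1 − 0.78) = 0.079622
  raw-material variation: 0.374 × 0.43 × (1 − 0.08) = 0.14795
Marginal likelihood of the evidence = 0.24272.
P(fixture misalignment | evidence) ≈ 0.015147 / 0.24272 ≈ 0.062
P(humidity excursion | evidence) ≈ 0.079622 / 0.24272 ≈ 0.328
P(raw-material variation | evidence) ≈ 0.14795 / 0.24272 ≈ 0.610
The largest is 0.610, so raw-material variation is most probable.

raw-material variation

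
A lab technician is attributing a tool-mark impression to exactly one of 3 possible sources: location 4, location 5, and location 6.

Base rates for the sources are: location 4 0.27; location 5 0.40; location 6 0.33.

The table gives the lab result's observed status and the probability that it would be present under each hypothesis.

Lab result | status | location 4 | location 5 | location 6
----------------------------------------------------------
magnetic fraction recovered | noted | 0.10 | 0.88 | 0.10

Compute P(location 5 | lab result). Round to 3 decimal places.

By Bayes' rule, the unnormalized weight for each hypothesis is prior × likelihood:
  location 4: 0.27 × 0.10 = 0.027
  location 5: 0.40 × 0.88 = 0.352
  location 6: 0.33 × 0.10 = 0.033
Marginal likelihood of the evidence = 0.412.
P(location 5 | evidence) = 0.352 / 0.412 ≈ 0.854.

0.854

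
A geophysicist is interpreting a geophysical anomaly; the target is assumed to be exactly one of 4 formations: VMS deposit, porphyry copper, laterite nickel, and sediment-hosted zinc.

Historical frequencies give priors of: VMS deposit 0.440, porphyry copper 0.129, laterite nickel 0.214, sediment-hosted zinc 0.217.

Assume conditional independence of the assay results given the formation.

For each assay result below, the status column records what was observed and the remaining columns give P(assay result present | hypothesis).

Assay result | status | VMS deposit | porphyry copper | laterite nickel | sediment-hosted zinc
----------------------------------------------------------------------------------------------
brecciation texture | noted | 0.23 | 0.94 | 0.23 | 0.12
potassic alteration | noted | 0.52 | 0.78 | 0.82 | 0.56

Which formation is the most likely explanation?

For each hypothesis, the unnormalized posterior weight is prior × product of the assay result likelihoods:
  VMS deposit: 0.440 × 0.23 × 0.52 = 0.052624
  porphyry copper: 0.129 × 0.94 × 0.78 = 0.094583
  laterite nickel: 0.214 × 0.23 × 0.82 = 0.04036
  sediment-hosted zinc: 0.217 × 0.12 × 0.56 = 0.014582
Marginal likelihood of the evidence = 0.20215.
P(VMS deposit | evidence) ≈ 0.052624 / 0.20215 ≈ 0.260
P(porphyry copper | evidence) ≈ 0.094583 / 0.20215 ≈ 0.468
P(laterite nickel | evidence) ≈ 0.04036 / 0.20215 ≈ 0.200
P(sediment-hosted zinc | evidence) ≈ 0.014582 / 0.20215 ≈ 0.072
The largest is 0.468, so porphyry copper is most probable.

porphyry copper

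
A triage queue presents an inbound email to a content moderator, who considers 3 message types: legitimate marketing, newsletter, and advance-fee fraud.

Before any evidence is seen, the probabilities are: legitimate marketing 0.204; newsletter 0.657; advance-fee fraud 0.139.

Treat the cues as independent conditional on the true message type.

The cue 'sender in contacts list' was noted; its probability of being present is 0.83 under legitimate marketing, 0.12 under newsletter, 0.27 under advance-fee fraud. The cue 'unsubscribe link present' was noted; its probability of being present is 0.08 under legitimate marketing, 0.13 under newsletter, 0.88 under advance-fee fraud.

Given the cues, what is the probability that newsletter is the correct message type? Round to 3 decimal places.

Multiply each prior by the joint likelihood of the cue pattern:
  legitimate marketing: 0.204 × 0.83 × 0.08 = 0.013546
  newsletter: 0.657 × 0.12 × 0.13 = 0.010249
  advance-fee fraud: 0.139 × 0.27 × 0.88 = 0.033026
Normalizing constant Z = 0.013546 + 0.010249 + 0.033026 = 0.056821.
P(newsletter | evidence) = 0.010249 / 0.056821 ≈ 0.180.

0.180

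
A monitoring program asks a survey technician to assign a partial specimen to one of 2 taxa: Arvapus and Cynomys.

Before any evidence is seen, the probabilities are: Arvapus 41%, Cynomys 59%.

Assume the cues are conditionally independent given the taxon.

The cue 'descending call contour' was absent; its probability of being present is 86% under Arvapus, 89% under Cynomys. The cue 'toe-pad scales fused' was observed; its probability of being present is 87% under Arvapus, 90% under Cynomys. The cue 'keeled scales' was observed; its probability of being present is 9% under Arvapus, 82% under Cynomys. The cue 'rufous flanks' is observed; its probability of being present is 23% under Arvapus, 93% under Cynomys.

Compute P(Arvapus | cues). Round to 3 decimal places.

Multiply each prior by the joint likelihood of the cue pattern (using 1 − P(present | H) for each absent cue):
  Arvapus: 0.410 × (1 − 0.86) × 0.87 × 0.09 × 0.23 = 0.0010337
  Cynomys: 0.590 × (1 − 0.89) × 0.90 × 0.82 × 0.93 = 0.044543
The unnormalized weights sum to 0.045577.
P(Arvapus | evidence) = 0.0010337 / 0.045577 ≈ 0.023.

0.023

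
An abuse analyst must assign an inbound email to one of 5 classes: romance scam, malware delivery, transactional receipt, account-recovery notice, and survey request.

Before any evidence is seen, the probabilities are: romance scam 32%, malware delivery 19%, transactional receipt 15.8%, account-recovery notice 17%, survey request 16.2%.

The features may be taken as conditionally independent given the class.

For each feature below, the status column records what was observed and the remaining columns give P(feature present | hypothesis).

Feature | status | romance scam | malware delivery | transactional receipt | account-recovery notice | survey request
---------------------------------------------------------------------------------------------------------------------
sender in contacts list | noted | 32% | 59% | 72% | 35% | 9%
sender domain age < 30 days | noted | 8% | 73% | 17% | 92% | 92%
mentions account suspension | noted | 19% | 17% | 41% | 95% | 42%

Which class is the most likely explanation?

account-recovery notice

Multiply each prior by the joint likelihood of the feature pattern:
  romance scam: 0.320 × 0.32 × 0.08 × 0.19 = 0.0015565
  malware delivery: 0.190 × 0.59 × 0.73 × 0.17 = 0.013912
  transactional receipt: 0.158 × 0.72 × 0.17 × 0.41 = 0.0079291
  account-recovery notice: 0.170 × 0.35 × 0.92 × 0.95 = 0.052003
  survey request: 0.162 × 0.09 × 0.92 × 0.42 = 0.0056337
Marginal likelihood of the evidence = 0.081034.
P(romance scam | evidence) ≈ 0.0015565 / 0.081034 ≈ 0.019
P(malware delivery | evidence) ≈ 0.013912 / 0.081034 ≈ 0.172
P(transactional receipt | evidence) ≈ 0.0079291 / 0.081034 ≈ 0.098
P(account-recovery notice | evidence) ≈ 0.052003 / 0.081034 ≈ 0.642
P(survey request | evidence) ≈ 0.0056337 / 0.081034 ≈ 0.070
The largest is 0.642, so account-recovery notice is most probable.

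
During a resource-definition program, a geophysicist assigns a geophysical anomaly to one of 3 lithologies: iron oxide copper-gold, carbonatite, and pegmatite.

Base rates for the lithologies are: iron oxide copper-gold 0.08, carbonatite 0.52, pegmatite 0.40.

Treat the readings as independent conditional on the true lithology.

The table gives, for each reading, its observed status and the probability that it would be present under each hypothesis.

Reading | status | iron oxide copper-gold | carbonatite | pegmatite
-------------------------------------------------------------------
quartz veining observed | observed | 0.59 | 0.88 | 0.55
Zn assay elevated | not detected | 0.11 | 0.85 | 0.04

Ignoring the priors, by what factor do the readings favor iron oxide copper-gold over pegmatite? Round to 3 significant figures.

0.995

Joint likelihood of the reading pattern under each hypothesis (using 1 − P(present | H) for each absent reading):
  iron oxide copper-gold: 0.59 × (1 − 0.11) = 0.5251
  pegmatite: 0.55 × (1 − 0.04) = 0.528
Bayes factor = 0.5251 / 0.528 ≈ 0.995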